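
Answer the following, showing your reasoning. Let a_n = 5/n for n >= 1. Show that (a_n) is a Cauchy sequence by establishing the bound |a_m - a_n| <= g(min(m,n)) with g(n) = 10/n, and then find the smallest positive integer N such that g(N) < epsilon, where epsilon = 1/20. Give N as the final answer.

For any m, n >= 1, by the triangle inequality:
|a_m - a_n| = |5/m - 5/n| <= 5*1/m + 5*1/n <= 10/min(m,n).
So g(n) = 10/n bounds the Cauchy difference. Since g(n) -> 0, (a_n) is Cauchy.
Now solve g(N) < 1/20: 10/N < 1/20 <=> N > 10 / (1/20) = 200.
The smallest integer strictly greater than 200 is N = 201.
Check: g(201) = 10/201 = 10/201 < 1/20; g(200) = 1/20 >= 1/20. So N = 201.

201


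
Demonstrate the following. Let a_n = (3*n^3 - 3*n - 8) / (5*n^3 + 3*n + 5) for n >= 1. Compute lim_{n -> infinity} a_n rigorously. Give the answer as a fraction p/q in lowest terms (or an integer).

Divide numerator and denominator by n^3, the highest power:
numerator / n^3 = 3 - 3/n^2 - 8/n^3
denominator / n^3 = 5 + 3/n^2 + 5/n^3
As n -> infinity, all terms of the form c/n^k (k >= 1) tend to 0.
So numerator / n^3 -> 3 and denominator / n^3 -> 5.
Therefore lim a_n = 3/5.

3/5


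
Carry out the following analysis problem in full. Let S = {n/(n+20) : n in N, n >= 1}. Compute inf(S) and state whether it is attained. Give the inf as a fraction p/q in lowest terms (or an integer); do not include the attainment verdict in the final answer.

Analysis:
- Values: 1/21, 1/11, 3/23, 1/6, ... strictly increasing.
- Minimum is 1/21 (n=1); inf = 1/21 (attained).
- n/(n+20) = 1 - 20/(n+20) -> 1 from below as n -> infinity, and never equals 1.
- So sup = 1 (not attained).
Conclusion: inf(S) = 1/21, attained in S.

1/21


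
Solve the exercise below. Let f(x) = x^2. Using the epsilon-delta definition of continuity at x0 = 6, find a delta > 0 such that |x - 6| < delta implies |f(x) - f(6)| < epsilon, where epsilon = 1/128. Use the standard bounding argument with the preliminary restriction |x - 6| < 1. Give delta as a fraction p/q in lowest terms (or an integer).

Factor: |x^2 - (6)^2| = |x - 6| * |x + 6|.
Impose |x - 6| < 1 first. Then |x + 6| = |(x - 6) + 2*(6)| <= |x - 6| + 2*|6| < 1 + 12 = 13.
So |x^2 - (6)^2| < delta * 13.
We need delta * 13 <= 1/128, i.e. delta <= 1/128/13 = 1/1664.
Since 1/1664 < 1, this is tighter than 1; take delta = 1/1664.
So delta = 1/1664 works.

1/1664


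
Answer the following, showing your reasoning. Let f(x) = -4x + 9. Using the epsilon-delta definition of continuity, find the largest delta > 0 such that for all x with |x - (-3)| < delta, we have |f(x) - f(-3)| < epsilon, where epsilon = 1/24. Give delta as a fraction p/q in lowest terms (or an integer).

We compute f(-3) = -4*(-3) + 9 = 21.
|f(x) - f(-3)| = |-4x + 9 - (21)| = |-4(x - (-3))| = 4|x - (-3)|.
We need 4|x - (-3)| < 1/24, i.e. |x - (-3)| < 1/24 / 4 = 1/96.
So any delta <= 1/96 works. Conversely, if delta > 1/96, then x = -3 + 1/96 satisfies |x - (-3)| = 1/96 < delta but |f(x) - f(-3)| = 4 * 1/96 = 1/24, which is not < 1/24; so no larger delta works.
Hence the largest such delta is 1/96.

1/96


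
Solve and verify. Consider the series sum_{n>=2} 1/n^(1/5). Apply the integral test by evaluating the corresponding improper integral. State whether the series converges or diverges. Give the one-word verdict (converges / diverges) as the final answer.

Let f(x) = x^(-1/5). Then f is positive, continuous, and decreasing on [2, infinity), so the integral test applies.
Compute the improper integral int_{2}^infinity f(x) dx:
  antiderivative F(x) = 5*x^(4/5)/4.
  As x -> infinity, F(x) -> infinity (since p = 1/5 < 1).
  So the integral diverges. By the integral test, the series diverges.

diverges


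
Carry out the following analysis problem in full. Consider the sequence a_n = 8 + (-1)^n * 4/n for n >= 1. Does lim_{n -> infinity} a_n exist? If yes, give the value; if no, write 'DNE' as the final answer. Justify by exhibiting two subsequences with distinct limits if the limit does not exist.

Examine the behaviour of a_n along subsequences.
Even-n subsequence a_{2k} = 8 + 4/(2k) -> 8. Odd-n subsequence a_{2k+1} = 8 - 4/(2k+1) -> 8. Both tend to 8, which suggests the limit is 8; verify directly.
|a_n - 8| = |(-1)^n * 4/n| = 4/n for every n >= 1.
Given epsilon > 0, choose a positive integer N > 4/epsilon. Then for all n >= N, |a_n - 8| = 4/n <= 4/N < epsilon.
So by the definition of the limit, lim a_n exists and equals 8.

8


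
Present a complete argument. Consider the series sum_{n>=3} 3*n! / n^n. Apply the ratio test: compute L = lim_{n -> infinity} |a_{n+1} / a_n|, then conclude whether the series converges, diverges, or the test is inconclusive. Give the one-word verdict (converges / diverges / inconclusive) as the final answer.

Let a_n denote the general term. Form the ratio a_{n+1}/a_n and simplify:
a_{n+1}/a_n = (n/(n + 1))^n
Take the limit as n -> infinity: L = exp(-1).
Since L = exp(-1) < 1, the ratio test implies the series converges.

converges


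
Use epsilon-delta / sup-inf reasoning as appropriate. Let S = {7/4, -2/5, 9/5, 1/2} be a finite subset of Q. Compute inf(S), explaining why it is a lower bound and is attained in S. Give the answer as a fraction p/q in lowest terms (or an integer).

S is finite, so inf(S) = min(S).
Sorted increasing:
-2/5, 1/2, 7/4, 9/5
The extremum is -2/5.
For every x in S, x >= -2/5. And -2/5 is in S, so it is attained.
Therefore inf(S) = -2/5.

-2/5


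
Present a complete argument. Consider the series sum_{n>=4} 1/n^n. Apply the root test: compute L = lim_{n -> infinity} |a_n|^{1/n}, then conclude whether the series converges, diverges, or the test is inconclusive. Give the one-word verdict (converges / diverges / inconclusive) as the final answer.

Let a_n denote the general term. Form |a_n|^(1/n) and simplify:
|a_n|^(1/n) = 1/n
Take the limit as n -> infinity: L = 0.
Since L = 0 < 1, the root test implies convergence.

converges


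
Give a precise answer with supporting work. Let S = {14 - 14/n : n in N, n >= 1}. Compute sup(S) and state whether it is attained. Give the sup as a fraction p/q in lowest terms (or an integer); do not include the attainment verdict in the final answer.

Analysis:
- Values: 0, 7, 28/3, 21/2, ... strictly increasing.
- Minimum is 0 (n=1); inf = 0 (attained).
- 14 - 14/n -> 14 from below; sup = 14, not attained.
Conclusion: sup(S) = 14, not attained in S.

14


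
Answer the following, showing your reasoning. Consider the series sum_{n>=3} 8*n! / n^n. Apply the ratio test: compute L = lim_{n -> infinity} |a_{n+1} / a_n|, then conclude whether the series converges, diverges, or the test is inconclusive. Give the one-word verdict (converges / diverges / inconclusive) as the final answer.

Let a_n denote the general term. Form the ratio a_{n+1}/a_n and simplify:
a_{n+1}/a_n = (n/(n + 1))^n
Take the limit as n -> infinity: L = exp(-1).
Since L = exp(-1) < 1, the ratio test implies the series converges.

converges


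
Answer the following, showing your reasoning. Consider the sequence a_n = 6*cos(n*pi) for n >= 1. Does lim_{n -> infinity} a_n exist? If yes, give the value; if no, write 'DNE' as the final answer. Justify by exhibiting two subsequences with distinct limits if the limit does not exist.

Examine the behaviour of a_n along subsequences.
cos(n*pi) = (-1)^n, so a_n = 6*(-1)^n. a_{2k} = 6 -> 6. a_{2k+1} = -6 -> -6.
Since these two subsequential limits are 6 and -6, distinct, the full sequence cannot converge (a convergent sequence has all subsequences tending to the same limit). So lim a_n does not exist.

DNE


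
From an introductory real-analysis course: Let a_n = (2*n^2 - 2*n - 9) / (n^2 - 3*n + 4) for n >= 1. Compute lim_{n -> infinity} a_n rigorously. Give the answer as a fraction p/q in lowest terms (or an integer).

Divide numerator and denominator by n^2, the highest power:
numerator / n^2 = 2 - 2/n - 9/n^2
denominator / n^2 = 1 - 3/n + 4/n^2
As n -> infinity, all terms of the form c/n^k (k >= 1) tend to 0.
So numerator / n^2 -> 2 and denominator / n^2 -> 1.
Therefore lim a_n = 2.

2


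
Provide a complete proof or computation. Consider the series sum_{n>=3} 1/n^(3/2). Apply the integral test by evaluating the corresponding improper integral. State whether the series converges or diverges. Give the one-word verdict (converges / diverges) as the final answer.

Let f(x) = x^(-3/2). Then f is positive, continuous, and decreasing on [3, infinity), so the integral test applies.
Compute the improper integral int_{3}^infinity f(x) dx:
  antiderivative F(x) = -2/sqrt(x).
  As x -> infinity, F(x) -> 0 (since p = 3/2 > 1).
  So int = F(infinity) - F(3) = 0 - (-2*sqrt(3)/3) = 2*sqrt(3)/3.
  Finite, so by the integral test, the series converges.

converges


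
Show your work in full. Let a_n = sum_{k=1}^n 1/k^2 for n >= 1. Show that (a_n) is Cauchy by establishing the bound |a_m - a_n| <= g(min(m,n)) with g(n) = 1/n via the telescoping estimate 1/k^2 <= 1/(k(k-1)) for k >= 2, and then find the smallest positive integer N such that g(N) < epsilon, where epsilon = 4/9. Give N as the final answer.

For m > n >= 1: |a_m - a_n| = sum_{k=n+1}^m 1/k^2.
Use 1/k^2 <= 1/(k(k-1)) = 1/(k-1) - 1/k for k >= 2:
sum_{k=n+1}^m 1/k^2 <= sum_{k=n+1}^m (1/(k-1) - 1/k) = 1/n - 1/m <= 1/n.
By symmetry the same bound holds with n,m swapped, so |a_m - a_n| <= 1/min(m,n) = g(min(m,n)). Since g(n) -> 0, (a_n) is Cauchy.
Now solve g(N) < 4/9: 1/N < 4/9 <=> N > 1/(4/9) = 9/4.
The smallest integer strictly greater than 9/4 is N = 3.
Check: g(3) = 1/3 < 4/9; g(2) = 1/2 >= 4/9. So N = 3.

3


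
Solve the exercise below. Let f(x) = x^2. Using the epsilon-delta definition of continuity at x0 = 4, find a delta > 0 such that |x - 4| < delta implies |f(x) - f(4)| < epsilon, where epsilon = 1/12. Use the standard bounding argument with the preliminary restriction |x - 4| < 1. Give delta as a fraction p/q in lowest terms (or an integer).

Factor: |x^2 - (4)^2| = |x - 4| * |x + 4|.
Impose |x - 4| < 1 first. Then |x + 4| = |(x - 4) + 2*(4)| <= |x - 4| + 2*|4| < 1 + 8 = 9.
So |x^2 - (4)^2| < delta * 9.
We need delta * 9 <= 1/12, i.e. delta <= 1/12/9 = 1/108.
Since 1/108 < 1, this is tighter than 1; take delta = 1/108.
So delta = 1/108 works.

1/108


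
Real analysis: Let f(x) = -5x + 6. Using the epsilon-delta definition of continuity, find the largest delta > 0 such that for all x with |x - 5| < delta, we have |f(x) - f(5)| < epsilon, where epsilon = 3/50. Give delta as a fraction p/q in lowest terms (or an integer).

We compute f(5) = -5*(5) + 6 = -19.
|f(x) - f(5)| = |-5x + 6 - (-19)| = |-5(x - 5)| = 5|x - 5|.
We need 5|x - 5| < 3/50, i.e. |x - 5| < 3/50 / 5 = 3/250.
So any delta <= 3/250 works. Conversely, if delta > 3/250, then x = 5 + 3/250 satisfies |x - 5| = 3/250 < delta but |f(x) - f(5)| = 5 * 3/250 = 3/50, which is not < 3/50; so no larger delta works.
Hence the largest such delta is 3/250.

3/250


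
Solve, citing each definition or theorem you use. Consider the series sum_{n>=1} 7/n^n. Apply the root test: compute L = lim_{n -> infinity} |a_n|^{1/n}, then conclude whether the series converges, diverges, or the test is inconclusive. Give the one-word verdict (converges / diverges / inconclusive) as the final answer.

Let a_n denote the general term. Form |a_n|^(1/n) and simplify:
|a_n|^(1/n) = 7^(1/n)/n
Take the limit as n -> infinity: L = 0.
Since L = 0 < 1, the root test implies convergence.

converges


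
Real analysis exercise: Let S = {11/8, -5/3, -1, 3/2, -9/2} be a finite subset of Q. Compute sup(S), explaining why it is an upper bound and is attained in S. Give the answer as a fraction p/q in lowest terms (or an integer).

S is finite, so sup(S) = max(S).
Sorted decreasing:
3/2, 11/8, -1, -5/3, -9/2
The extremum is 3/2.
For every x in S, x <= 3/2. And 3/2 is in S, so it is attained.
Therefore sup(S) = 3/2.

3/2


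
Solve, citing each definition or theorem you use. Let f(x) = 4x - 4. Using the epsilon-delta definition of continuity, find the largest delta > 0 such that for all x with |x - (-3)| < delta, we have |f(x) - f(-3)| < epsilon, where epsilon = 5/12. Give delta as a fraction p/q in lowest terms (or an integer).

We compute f(-3) = 4*(-3) - 4 = -16.
|f(x) - f(-3)| = |4x - 4 - (-16)| = |4(x - (-3))| = 4|x - (-3)|.
We need 4|x - (-3)| < 5/12, i.e. |x - (-3)| < 5/12 / 4 = 5/48.
So any delta <= 5/48 works. Conversely, if delta > 5/48, then x = -3 + 5/48 satisfies |x - (-3)| = 5/48 < delta but |f(x) - f(-3)| = 4 * 5/48 = 5/12, which is not < 5/12; so no larger delta works.
Hence the largest such delta is 5/48.

5/48


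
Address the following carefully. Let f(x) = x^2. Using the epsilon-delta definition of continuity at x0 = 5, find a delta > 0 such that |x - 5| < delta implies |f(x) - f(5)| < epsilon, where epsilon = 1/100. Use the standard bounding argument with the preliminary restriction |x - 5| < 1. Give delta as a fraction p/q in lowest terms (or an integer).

Factor: |x^2 - (5)^2| = |x - 5| * |x + 5|.
Impose |x - 5| < 1 first. Then |x + 5| = |(x - 5) + 2*(5)| <= |x - 5| + 2*|5| < 1 + 10 = 11.
So |x^2 - (5)^2| < delta * 11.
We need delta * 11 <= 1/100, i.e. delta <= 1/100/11 = 1/1100.
Since 1/1100 < 1, this is tighter than 1; take delta = 1/1100.
So delta = 1/1100 works.

1/1100


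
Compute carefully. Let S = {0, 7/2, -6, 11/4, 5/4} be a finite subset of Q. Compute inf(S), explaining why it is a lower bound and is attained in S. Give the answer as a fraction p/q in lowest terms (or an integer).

S is finite, so inf(S) = min(S).
Sorted increasing:
-6, 0, 5/4, 11/4, 7/2
The extremum is -6.
For every x in S, x >= -6. And -6 is in S, so it is attained.
Therefore inf(S) = -6.

-6


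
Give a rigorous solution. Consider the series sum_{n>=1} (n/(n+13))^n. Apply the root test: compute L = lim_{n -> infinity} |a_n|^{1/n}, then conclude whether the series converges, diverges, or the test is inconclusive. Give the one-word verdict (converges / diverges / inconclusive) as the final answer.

Let a_n denote the general term. Form |a_n|^(1/n) and simplify:
|a_n|^(1/n) = n/(n + 13)
Take the limit as n -> infinity: L = 1.
Since L = 1, the root test is inconclusive. (In fact a_n = (n/(n+13))^n -> e^(-13) != 0, so the nth-term test shows divergence; but the root test itself gives no conclusion.)

inconclusive


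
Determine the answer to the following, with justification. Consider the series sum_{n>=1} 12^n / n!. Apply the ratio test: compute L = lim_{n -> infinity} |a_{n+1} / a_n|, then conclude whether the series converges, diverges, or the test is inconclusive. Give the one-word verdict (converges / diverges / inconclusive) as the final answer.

Let a_n denote the general term. Form the ratio a_{n+1}/a_n and simplify:
a_{n+1}/a_n = 12/(n + 1)
Take the limit as n -> infinity: L = 0.
Since L = 0 < 1, the ratio test implies the series converges.

converges


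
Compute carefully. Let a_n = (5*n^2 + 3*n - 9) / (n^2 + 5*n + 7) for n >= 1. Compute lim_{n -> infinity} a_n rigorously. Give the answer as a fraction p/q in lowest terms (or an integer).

Divide numerator and denominator by n^2, the highest power:
numerator / n^2 = 5 + 3/n - 9/n^2
denominator / n^2 = 1 + 5/n + 7/n^2
As n -> infinity, all terms of the form c/n^k (k >= 1) tend to 0.
So numerator / n^2 -> 5 and denominator / n^2 -> 1.
Therefore lim a_n = 5.

5


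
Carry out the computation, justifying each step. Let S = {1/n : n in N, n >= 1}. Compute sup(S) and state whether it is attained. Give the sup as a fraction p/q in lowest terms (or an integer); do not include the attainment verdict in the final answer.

Analysis:
- Values: 1, 1/2, 1/3, 1/4, ... strictly decreasing.
- The maximum is 1 (n=1); sup = 1 (attained).
- The set is bounded below by 0; 1/n -> 0 so 0 is the greatest lower bound.
- 0 is not in the set, so inf = 0 is not attained.
Conclusion: sup(S) = 1, attained in S.

1


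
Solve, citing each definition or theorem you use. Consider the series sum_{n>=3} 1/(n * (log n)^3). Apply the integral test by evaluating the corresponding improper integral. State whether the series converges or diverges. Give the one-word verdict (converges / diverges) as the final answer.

Let f(x) = 1/(x*log(x)^3). Then f is positive, continuous, and decreasing on [3, infinity), so the integral test applies.
Compute the improper integral int_{3}^infinity f(x) dx:
  antiderivative F(x) = -1/(2*log(x)^2).
  F(x) -> 0 as x -> infinity.  int = 0 - F(3) = 1/(2*log(3)^2) < infinity. By the integral test, the series converges.

converges


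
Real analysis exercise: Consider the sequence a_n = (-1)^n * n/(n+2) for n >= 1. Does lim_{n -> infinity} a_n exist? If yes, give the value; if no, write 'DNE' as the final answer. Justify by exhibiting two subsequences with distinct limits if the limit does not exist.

Examine the behaviour of a_n along subsequences.
a_{2k} = 2k/(2k+2) -> 1. a_{2k+1} = -(2k+1)/(2k+3) -> -1.
Since these two subsequential limits are 1 and -1, distinct, the full sequence cannot converge (a convergent sequence has all subsequences tending to the same limit). So lim a_n does not exist.

DNE


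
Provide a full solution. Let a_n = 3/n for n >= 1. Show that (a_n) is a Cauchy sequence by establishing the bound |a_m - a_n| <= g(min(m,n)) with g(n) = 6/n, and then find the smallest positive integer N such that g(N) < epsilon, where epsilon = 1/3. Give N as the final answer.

For any m, n >= 1, by the triangle inequality:
|a_m - a_n| = |3/m - 3/n| <= 3*1/m + 3*1/n <= 6/min(m,n).
So g(n) = 6/n bounds the Cauchy difference. Since g(n) -> 0, (a_n) is Cauchy.
Now solve g(N) < 1/3: 6/N < 1/3 <=> N > 6 / (1/3) = 18.
The smallest integer strictly greater than 18 is N = 19.
Check: g(19) = 6/19 = 6/19 < 1/3; g(18) = 1/3 >= 1/3. So N = 19.

19


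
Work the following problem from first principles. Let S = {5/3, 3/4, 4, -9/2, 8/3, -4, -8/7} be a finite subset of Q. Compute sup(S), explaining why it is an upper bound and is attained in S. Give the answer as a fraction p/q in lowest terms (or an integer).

S is finite, so sup(S) = max(S).
Sorted decreasing:
4, 8/3, 5/3, 3/4, -8/7, -4, -9/2
The extremum is 4.
For every x in S, x <= 4. And 4 is in S, so it is attained.
Therefore sup(S) = 4.

4


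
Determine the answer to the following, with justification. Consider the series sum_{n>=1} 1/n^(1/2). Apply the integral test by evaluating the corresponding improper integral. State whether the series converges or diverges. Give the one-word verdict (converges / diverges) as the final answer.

Let f(x) = 1/sqrt(x). Then f is positive, continuous, and decreasing on [1, infinity), so the integral test applies.
Compute the improper integral int_{1}^infinity f(x) dx:
  antiderivative F(x) = 2*sqrt(x).
  As x -> infinity, F(x) -> infinity (since p = 1/2 < 1).
  So the integral diverges. By the integral test, the series diverges.

diverges


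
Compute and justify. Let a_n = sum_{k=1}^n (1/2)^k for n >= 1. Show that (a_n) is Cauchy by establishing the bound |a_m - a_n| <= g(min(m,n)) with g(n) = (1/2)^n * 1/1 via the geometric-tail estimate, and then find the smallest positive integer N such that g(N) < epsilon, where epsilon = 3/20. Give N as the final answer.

For m > n >= 1: |a_m - a_n| = sum_{k=n+1}^m (1/2)^k < sum_{k=n+1}^infinity (1/2)^k = (1/2)^(n+1) / (1 - 1/2) = (1/2)^n * (1/2) * (2/1) = (1/2)^n * 1/1.
So g(n) = (1/2)^n / 1. Since g(n) -> 0, (a_n) is Cauchy.
Now solve g(N) < 3/20: (1/2)^N / 1 < 3/20 <=> 2^N > 1 / (1 * 3/20) = 20/3.
Check powers of 2: 2^2 = 4 <= 20/3, 2^3 = 8 > 20/3.
So the smallest such N is 3. Check: g(3) = 1/(1 * 8) = 1/8 < 3/20.

3


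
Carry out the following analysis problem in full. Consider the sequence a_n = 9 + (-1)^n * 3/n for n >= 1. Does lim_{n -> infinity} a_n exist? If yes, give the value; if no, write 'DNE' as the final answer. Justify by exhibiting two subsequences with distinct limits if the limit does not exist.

Examine the behaviour of a_n along subsequences.
Even-n subsequence a_{2k} = 9 + 3/(2k) -> 9. Odd-n subsequence a_{2k+1} = 9 - 3/(2k+1) -> 9. Both tend to 9, which suggests the limit is 9; verify directly.
|a_n - 9| = |(-1)^n * 3/n| = 3/n for every n >= 1.
Given epsilon > 0, choose a positive integer N > 3/epsilon. Then for all n >= N, |a_n - 9| = 3/n <= 3/N < epsilon.
So by the definition of the limit, lim a_n exists and equals 9.

9


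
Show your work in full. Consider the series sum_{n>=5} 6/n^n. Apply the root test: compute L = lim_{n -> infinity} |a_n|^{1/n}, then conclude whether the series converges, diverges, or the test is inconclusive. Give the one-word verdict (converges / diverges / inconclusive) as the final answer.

Let a_n denote the general term. Form |a_n|^(1/n) and simplify:
|a_n|^(1/n) = 6^(1/n)/n
Take the limit as n -> infinity: L = 0.
Since L = 0 < 1, the root test implies convergence.

converges


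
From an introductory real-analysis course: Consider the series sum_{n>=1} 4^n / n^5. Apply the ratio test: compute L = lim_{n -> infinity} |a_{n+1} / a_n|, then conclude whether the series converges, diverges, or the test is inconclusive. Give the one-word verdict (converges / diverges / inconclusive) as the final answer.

Let a_n denote the general term. Form the ratio a_{n+1}/a_n and simplify:
a_{n+1}/a_n = 4*n^5/(n + 1)^5
Take the limit as n -> infinity: L = 4.
Since L = 4 > 1 (or L = infinity), the ratio test implies the series diverges.

diverges


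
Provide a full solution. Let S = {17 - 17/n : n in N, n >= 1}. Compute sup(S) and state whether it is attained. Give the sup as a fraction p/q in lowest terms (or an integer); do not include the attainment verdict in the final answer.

Analysis:
- Values: 0, 17/2, 34/3, 51/4, ... strictly increasing.
- Minimum is 0 (n=1); inf = 0 (attained).
- 17 - 17/n -> 17 from below; sup = 17, not attained.
Conclusion: sup(S) = 17, not attained in S.

17


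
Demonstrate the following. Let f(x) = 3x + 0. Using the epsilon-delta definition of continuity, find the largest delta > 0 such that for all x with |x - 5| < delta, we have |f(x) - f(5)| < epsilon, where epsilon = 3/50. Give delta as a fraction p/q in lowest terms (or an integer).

We compute f(5) = 3*(5) + 0 = 15.
|f(x) - f(5)| = |3x + 0 - (15)| = |3(x - 5)| = 3|x - 5|.
We need 3|x - 5| < 3/50, i.e. |x - 5| < 3/50 / 3 = 1/50.
So any delta <= 1/50 works. Conversely, if delta > 1/50, then x = 5 + 1/50 satisfies |x - 5| = 1/50 < delta but |f(x) - f(5)| = 3 * 1/50 = 3/50, which is not < 3/50; so no larger delta works.
Hence the largest such delta is 1/50.

1/50


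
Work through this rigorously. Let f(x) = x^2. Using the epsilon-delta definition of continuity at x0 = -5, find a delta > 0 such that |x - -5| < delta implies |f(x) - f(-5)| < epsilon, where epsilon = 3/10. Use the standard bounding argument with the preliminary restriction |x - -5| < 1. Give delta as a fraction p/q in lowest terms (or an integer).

Factor: |x^2 - (-5)^2| = |x - -5| * |x + -5|.
Impose |x - -5| < 1 first. Then |x + -5| = |(x - -5) + 2*(-5)| <= |x - -5| + 2*|-5| < 1 + 10 = 11.
So |x^2 - (-5)^2| < delta * 11.
We need delta * 11 <= 3/10, i.e. delta <= 3/10/11 = 3/110.
Since 3/110 < 1, this is tighter than 1; take delta = 3/110.
So delta = 3/110 works.

3/110


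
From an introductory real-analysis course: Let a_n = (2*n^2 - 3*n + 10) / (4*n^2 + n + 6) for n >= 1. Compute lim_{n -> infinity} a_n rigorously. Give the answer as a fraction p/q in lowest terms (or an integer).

Divide numerator and denominator by n^2, the highest power:
numerator / n^2 = 2 - 3/n + 10/n^2
denominator / n^2 = 4 + 1/n + 6/n^2
As n -> infinity, all terms of the form c/n^k (k >= 1) tend to 0.
So numerator / n^2 -> 2 and denominator / n^2 -> 4.
Therefore lim a_n = 1/2.

1/2


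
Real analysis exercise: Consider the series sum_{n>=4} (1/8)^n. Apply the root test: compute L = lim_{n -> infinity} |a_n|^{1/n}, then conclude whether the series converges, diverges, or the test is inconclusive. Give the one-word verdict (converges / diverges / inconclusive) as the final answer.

Let a_n denote the general term. Form |a_n|^(1/n) and simplify:
|a_n|^(1/n) = 1/8
Take the limit as n -> infinity: L = 1/8.
Since L = 1/8 < 1, the root test implies convergence.

converges


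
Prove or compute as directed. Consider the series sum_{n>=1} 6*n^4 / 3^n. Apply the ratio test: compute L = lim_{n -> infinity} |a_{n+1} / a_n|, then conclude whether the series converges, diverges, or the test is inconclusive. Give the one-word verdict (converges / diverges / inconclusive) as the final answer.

Let a_n denote the general term. Form the ratio a_{n+1}/a_n and simplify:
a_{n+1}/a_n = (n + 1)^4/(3*n^4)
Take the limit as n -> infinity: L = 1/3.
Since L = 1/3 < 1, the ratio test implies the series converges.

converges


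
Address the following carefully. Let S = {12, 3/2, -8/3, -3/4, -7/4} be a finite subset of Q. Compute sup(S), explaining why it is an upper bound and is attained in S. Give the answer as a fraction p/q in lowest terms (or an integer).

S is finite, so sup(S) = max(S).
Sorted decreasing:
12, 3/2, -3/4, -7/4, -8/3
The extremum is 12.
For every x in S, x <= 12. And 12 is in S, so it is attained.
Therefore sup(S) = 12.

12


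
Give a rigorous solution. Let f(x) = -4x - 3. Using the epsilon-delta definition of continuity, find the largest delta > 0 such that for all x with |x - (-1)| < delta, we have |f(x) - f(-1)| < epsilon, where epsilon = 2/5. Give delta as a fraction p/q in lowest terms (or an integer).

We compute f(-1) = -4*(-1) - 3 = 1.
|f(x) - f(-1)| = |-4x - 3 - (1)| = |-4(x - (-1))| = 4|x - (-1)|.
We need 4|x - (-1)| < 2/5, i.e. |x - (-1)| < 2/5 / 4 = 1/10.
So any delta <= 1/10 works. Conversely, if delta > 1/10, then x = -1 + 1/10 satisfies |x - (-1)| = 1/10 < delta but |f(x) - f(-1)| = 4 * 1/10 = 2/5, which is not < 2/5; so no larger delta works.
Hence the largest such delta is 1/10.

1/10


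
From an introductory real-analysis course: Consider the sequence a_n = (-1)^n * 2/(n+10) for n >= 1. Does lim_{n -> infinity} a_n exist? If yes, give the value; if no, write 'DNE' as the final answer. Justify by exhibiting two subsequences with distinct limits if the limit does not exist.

Examine the behaviour of a_n along subsequences.
Even-n subsequence a_{2k} = 2/(2k+10) -> 0. Odd-n subsequence a_{2k+1} = -2/(2k+11) -> 0. Both tend to 0, which suggests the limit is 0; verify directly.
|a_n - 0| = 2/(n+10) < 2/n for every n >= 1.
Given epsilon > 0, choose a positive integer N > 2/epsilon. Then for all n >= N, |a_n| < 2/n <= 2/N < epsilon.
So by the definition of the limit, lim a_n exists and equals 0.

0


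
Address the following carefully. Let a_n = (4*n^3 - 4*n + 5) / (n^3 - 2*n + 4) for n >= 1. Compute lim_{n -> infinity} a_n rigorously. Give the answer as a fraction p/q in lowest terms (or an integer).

Divide numerator and denominator by n^3, the highest power:
numerator / n^3 = 4 - 4/n^2 + 5/n^3
denominator / n^3 = 1 - 2/n^2 + 4/n^3
As n -> infinity, all terms of the form c/n^k (k >= 1) tend to 0.
So numerator / n^3 -> 4 and denominator / n^3 -> 1.
Therefore lim a_n = 4.

4


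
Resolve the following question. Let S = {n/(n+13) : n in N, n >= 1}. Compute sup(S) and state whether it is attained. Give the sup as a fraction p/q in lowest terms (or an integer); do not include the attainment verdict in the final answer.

Analysis:
- Values: 1/14, 2/15, 3/16, 4/17, ... strictly increasing.
- Minimum is 1/14 (n=1); inf = 1/14 (attained).
- n/(n+13) = 1 - 13/(n+13) -> 1 from below as n -> infinity, and never equals 1.
- So sup = 1 (not attained).
Conclusion: sup(S) = 1, not attained in S.

1


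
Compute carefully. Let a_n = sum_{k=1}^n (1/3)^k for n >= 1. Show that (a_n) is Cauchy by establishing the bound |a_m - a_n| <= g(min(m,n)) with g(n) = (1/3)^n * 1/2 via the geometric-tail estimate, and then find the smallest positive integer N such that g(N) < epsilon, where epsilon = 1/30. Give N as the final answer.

For m > n >= 1: |a_m - a_n| = sum_{k=n+1}^m (1/3)^k < sum_{k=n+1}^infinity (1/3)^k = (1/3)^(n+1) / (1 - 1/3) = (1/3)^n * (1/3) * (3/2) = (1/3)^n * 1/2.
So g(n) = (1/3)^n / 2. Since g(n) -> 0, (a_n) is Cauchy.
Now solve g(N) < 1/30: (1/3)^N / 2 < 1/30 <=> 3^N > 1 / (2 * 1/30) = 15.
Check powers of 3: 3^2 = 9 <= 15, 3^3 = 27 > 15.
So the smallest such N is 3. Check: g(3) = 1/(2 * 27) = 1/54 < 1/30.

3


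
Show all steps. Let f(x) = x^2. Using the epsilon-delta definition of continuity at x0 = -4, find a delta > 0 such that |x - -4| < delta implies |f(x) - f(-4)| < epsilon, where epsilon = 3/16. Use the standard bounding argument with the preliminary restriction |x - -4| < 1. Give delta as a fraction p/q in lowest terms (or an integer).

Factor: |x^2 - (-4)^2| = |x - -4| * |x + -4|.
Impose |x - -4| < 1 first. Then |x + -4| = |(x - -4) + 2*(-4)| <= |x - -4| + 2*|-4| < 1 + 8 = 9.
So |x^2 - (-4)^2| < delta * 9.
We need delta * 9 <= 3/16, i.e. delta <= 3/16/9 = 1/48.
Since 1/48 < 1, this is tighter than 1; take delta = 1/48.
So delta = 1/48 works.

1/48


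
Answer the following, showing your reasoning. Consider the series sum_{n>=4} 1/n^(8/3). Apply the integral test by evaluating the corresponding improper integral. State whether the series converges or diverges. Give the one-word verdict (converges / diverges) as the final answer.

Let f(x) = x^(-8/3). Then f is positive, continuous, and decreasing on [4, infinity), so the integral test applies.
Compute the improper integral int_{4}^infinity f(x) dx:
  antiderivative F(x) = -3/(5*x^(5/3)).
  As x -> infinity, F(x) -> 0 (since p = 8/3 > 1).
  So int = F(infinity) - F(4) = 0 - (-3*2^(2/3)/80) = 3*2^(2/3)/80.
  Finite, so by the integral test, the series converges.

converges


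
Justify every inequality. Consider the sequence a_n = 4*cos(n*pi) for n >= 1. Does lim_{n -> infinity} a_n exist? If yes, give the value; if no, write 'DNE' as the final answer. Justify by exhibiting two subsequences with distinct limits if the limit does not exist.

Examine the behaviour of a_n along subsequences.
cos(n*pi) = (-1)^n, so a_n = 4*(-1)^n. a_{2k} = 4 -> 4. a_{2k+1} = -4 -> -4.
Since these two subsequential limits are 4 and -4, distinct, the full sequence cannot converge (a convergent sequence has all subsequences tending to the same limit). So lim a_n does not exist.

DNE


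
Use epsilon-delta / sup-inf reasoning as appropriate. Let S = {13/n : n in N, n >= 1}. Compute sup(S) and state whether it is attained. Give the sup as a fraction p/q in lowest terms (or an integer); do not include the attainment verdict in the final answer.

Analysis:
- Values: 13, 13/2, 13/3, 13/4, ... strictly decreasing.
- The maximum is 13 (n=1); sup = 13 (attained).
- The set is bounded below by 0; 13/n -> 0 so 0 is the greatest lower bound.
- 0 is not in the set, so inf = 0 is not attained.
Conclusion: sup(S) = 13, attained in S.

13


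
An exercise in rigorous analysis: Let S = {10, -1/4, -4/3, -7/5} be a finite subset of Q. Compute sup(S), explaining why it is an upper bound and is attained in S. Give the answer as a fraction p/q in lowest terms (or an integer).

S is finite, so sup(S) = max(S).
Sorted decreasing:
10, -1/4, -4/3, -7/5
The extremum is 10.
For every x in S, x <= 10. And 10 is in S, so it is attained.
Therefore sup(S) = 10.

10


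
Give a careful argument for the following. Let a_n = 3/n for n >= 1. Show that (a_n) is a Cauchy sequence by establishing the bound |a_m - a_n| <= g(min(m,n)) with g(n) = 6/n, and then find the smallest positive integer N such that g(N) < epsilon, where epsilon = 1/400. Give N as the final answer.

For any m, n >= 1, by the triangle inequality:
|a_m - a_n| = |3/m - 3/n| <= 3*1/m + 3*1/n <= 6/min(m,n).
So g(n) = 6/n bounds the Cauchy difference. Since g(n) -> 0, (a_n) is Cauchy.
Now solve g(N) < 1/400: 6/N < 1/400 <=> N > 6 / (1/400) = 2400.
The smallest integer strictly greater than 2400 is N = 2401.
Check: g(2401) = 6/2401 = 6/2401 < 1/400; g(2400) = 1/400 >= 1/400. So N = 2401.

2401


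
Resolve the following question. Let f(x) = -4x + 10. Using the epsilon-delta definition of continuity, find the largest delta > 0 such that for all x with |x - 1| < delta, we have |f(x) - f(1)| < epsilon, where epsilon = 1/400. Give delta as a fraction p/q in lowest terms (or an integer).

We compute f(1) = -4*(1) + 10 = 6.
|f(x) - f(1)| = |-4x + 10 - (6)| = |-4(x - 1)| = 4|x - 1|.
We need 4|x - 1| < 1/400, i.e. |x - 1| < 1/400 / 4 = 1/1600.
So any delta <= 1/1600 works. Conversely, if delta > 1/1600, then x = 1 + 1/1600 satisfies |x - 1| = 1/1600 < delta but |f(x) - f(1)| = 4 * 1/1600 = 1/400, which is not < 1/400; so no larger delta works.
Hence the largest such delta is 1/1600.

1/1600


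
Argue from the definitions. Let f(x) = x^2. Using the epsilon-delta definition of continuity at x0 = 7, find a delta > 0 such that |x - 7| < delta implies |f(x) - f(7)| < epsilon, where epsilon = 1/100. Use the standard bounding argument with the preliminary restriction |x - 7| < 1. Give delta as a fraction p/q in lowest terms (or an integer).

Factor: |x^2 - (7)^2| = |x - 7| * |x + 7|.
Impose |x - 7| < 1 first. Then |x + 7| = |(x - 7) + 2*(7)| <= |x - 7| + 2*|7| < 1 + 14 = 15.
So |x^2 - (7)^2| < delta * 15.
We need delta * 15 <= 1/100, i.e. delta <= 1/100/15 = 1/1500.
Since 1/1500 < 1, this is tighter than 1; take delta = 1/1500.
So delta = 1/1500 works.

1/1500


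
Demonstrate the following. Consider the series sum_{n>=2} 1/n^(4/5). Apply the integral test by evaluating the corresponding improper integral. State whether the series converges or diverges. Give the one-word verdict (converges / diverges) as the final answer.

Let f(x) = x^(-4/5). Then f is positive, continuous, and decreasing on [2, infinity), so the integral test applies.
Compute the improper integral int_{2}^infinity f(x) dx:
  antiderivative F(x) = 5*x^(1/5).
  As x -> infinity, F(x) -> infinity (since p = 4/5 < 1).
  So the integral diverges. By the integral test, the series diverges.

diverges


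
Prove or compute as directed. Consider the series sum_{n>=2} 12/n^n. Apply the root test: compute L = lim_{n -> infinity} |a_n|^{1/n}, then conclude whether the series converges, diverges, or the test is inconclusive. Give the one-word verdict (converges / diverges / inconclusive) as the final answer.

Let a_n denote the general term. Form |a_n|^(1/n) and simplify:
|a_n|^(1/n) = 12^(1/n)/n
Take the limit as n -> infinity: L = 0.
Since L = 0 < 1, the root test implies convergence.

converges


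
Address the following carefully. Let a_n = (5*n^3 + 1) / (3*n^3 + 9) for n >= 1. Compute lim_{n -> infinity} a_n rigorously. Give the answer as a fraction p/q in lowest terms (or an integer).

Divide numerator and denominator by n^3, the highest power:
numerator / n^3 = 5 + n^(-3)
denominator / n^3 = 3 + 9/n^3
As n -> infinity, all terms of the form c/n^k (k >= 1) tend to 0.
So numerator / n^3 -> 5 and denominator / n^3 -> 3.
Therefore lim a_n = 5/3.

5/3


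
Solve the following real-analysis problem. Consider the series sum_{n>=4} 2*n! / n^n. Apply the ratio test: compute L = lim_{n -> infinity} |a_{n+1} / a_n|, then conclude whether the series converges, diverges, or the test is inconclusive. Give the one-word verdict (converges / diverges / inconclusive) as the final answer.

Let a_n denote the general term. Form the ratio a_{n+1}/a_n and simplify:
a_{n+1}/a_n = (n/(n + 1))^n
Take the limit as n -> infinity: L = exp(-1).
Since L = exp(-1) < 1, the ratio test implies the series converges.

converges


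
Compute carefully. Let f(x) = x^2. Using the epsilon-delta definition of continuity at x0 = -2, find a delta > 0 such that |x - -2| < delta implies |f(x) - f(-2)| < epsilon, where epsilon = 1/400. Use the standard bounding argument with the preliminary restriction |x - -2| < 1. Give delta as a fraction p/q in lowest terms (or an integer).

Factor: |x^2 - (-2)^2| = |x - -2| * |x + -2|.
Impose |x - -2| < 1 first. Then |x + -2| = |(x - -2) + 2*(-2)| <= |x - -2| + 2*|-2| < 1 + 4 = 5.
So |x^2 - (-2)^2| < delta * 5.
We need delta * 5 <= 1/400, i.e. delta <= 1/400/5 = 1/2000.
Since 1/2000 < 1, this is tighter than 1; take delta = 1/2000.
So delta = 1/2000 works.

1/2000


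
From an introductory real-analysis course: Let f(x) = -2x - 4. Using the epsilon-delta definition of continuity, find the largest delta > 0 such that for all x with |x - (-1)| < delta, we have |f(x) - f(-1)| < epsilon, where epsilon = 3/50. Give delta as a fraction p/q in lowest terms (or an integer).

We compute f(-1) = -2*(-1) - 4 = -2.
|f(x) - f(-1)| = |-2x - 4 - (-2)| = |-2(x - (-1))| = 2|x - (-1)|.
We need 2|x - (-1)| < 3/50, i.e. |x - (-1)| < 3/50 / 2 = 3/100.
So any delta <= 3/100 works. Conversely, if delta > 3/100, then x = -1 + 3/100 satisfies |x - (-1)| = 3/100 < delta but |f(x) - f(-1)| = 2 * 3/100 = 3/50, which is not < 3/50; so no larger delta works.
Hence the largest such delta is 3/100.

3/100


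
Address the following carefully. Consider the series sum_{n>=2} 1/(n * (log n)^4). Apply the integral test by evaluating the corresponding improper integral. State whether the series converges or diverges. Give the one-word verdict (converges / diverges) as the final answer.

Let f(x) = 1/(x*log(x)^4). Then f is positive, continuous, and decreasing on [2, infinity), so the integral test applies.
Compute the improper integral int_{2}^infinity f(x) dx:
  antiderivative F(x) = -1/(3*log(x)^3).
  F(x) -> 0 as x -> infinity.  int = 0 - F(2) = 1/(3*log(2)^3) < infinity. By the integral test, the series converges.

converges


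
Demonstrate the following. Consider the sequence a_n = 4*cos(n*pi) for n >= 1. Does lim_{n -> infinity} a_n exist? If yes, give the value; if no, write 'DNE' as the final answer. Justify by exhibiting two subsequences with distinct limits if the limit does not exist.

Examine the behaviour of a_n along subsequences.
cos(n*pi) = (-1)^n, so a_n = 4*(-1)^n. a_{2k} = 4 -> 4. a_{2k+1} = -4 -> -4.
Since these two subsequential limits are 4 and -4, distinct, the full sequence cannot converge (a convergent sequence has all subsequences tending to the same limit). So lim a_n does not exist.

DNE


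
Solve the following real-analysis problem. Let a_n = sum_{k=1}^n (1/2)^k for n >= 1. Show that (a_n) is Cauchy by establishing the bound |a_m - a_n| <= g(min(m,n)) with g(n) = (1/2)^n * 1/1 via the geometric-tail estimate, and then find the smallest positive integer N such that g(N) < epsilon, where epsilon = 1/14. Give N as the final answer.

For m > n >= 1: |a_m - a_n| = sum_{k=n+1}^m (1/2)^k < sum_{k=n+1}^infinity (1/2)^k = (1/2)^(n+1) / (1 - 1/2) = (1/2)^n * (1/2) * (2/1) = (1/2)^n * 1/1.
So g(n) = (1/2)^n / 1. Since g(n) -> 0, (a_n) is Cauchy.
Now solve g(N) < 1/14: (1/2)^N / 1 < 1/14 <=> 2^N > 1 / (1 * 1/14) = 14.
Check powers of 2: 2^3 = 8 <= 14, 2^4 = 16 > 14.
So the smallest such N is 4. Check: g(4) = 1/(1 * 16) = 1/16 < 1/14.

4


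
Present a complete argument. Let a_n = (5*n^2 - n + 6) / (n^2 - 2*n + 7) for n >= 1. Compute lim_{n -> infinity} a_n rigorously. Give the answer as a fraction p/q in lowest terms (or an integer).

Divide numerator and denominator by n^2, the highest power:
numerator / n^2 = 5 - 1/n + 6/n^2
denominator / n^2 = 1 - 2/n + 7/n^2
As n -> infinity, all terms of the form c/n^k (k >= 1) tend to 0.
So numerator / n^2 -> 5 and denominator / n^2 -> 1.
Therefore lim a_n = 5.

5


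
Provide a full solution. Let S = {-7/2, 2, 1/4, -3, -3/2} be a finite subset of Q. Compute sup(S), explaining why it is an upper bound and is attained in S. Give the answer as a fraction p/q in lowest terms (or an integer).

S is finite, so sup(S) = max(S).
Sorted decreasing:
2, 1/4, -3/2, -3, -7/2
The extremum is 2.
For every x in S, x <= 2. And 2 is in S, so it is attained.
Therefore sup(S) = 2.

2


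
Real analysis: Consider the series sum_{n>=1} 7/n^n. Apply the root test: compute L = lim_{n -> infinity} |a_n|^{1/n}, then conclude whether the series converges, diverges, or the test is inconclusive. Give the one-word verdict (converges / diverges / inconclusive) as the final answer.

Let a_n denote the general term. Form |a_n|^(1/n) and simplify:
|a_n|^(1/n) = 7^(1/n)/n
Take the limit as n -> infinity: L = 0.
Since L = 0 < 1, the root test implies convergence.

converges
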